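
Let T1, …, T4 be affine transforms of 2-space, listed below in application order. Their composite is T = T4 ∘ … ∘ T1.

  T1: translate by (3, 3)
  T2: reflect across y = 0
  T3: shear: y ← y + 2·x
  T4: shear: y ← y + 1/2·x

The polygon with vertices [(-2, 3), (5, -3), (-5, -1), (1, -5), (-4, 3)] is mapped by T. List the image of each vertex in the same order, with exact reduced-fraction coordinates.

T1 translate by (3, 3): (-2, 3) → (1, 6); (5, -3) → (8, 0); (-5, -1) → (-2, 2); (1, -5) → (4, -2); (-4, 3) → (-1, 6)
T2 reflect across y = 0: (1, 6) → (1, -6); (8, 0) → (8, 0); (-2, 2) → (-2, -2); (4, -2) → (4, 2); (-1, 6) → (-1, -6)
T3 shear: y ← y + 2·x: (1, -6) → (1, -4); (8, 0) → (8, 16); (-2, -2) → (-2, -6); (4, 2) → (4, 10); (-1, -6) → (-1, -8)
T4 shear: y ← y + 1/2·x: (1, -4) → (1, -7/2); (8, 16) → (8, 20); (-2, -6) → (-2, -7); (4, 10) → (4, 12); (-1, -8) → (-1, -17/2)

image vertices: (1, -7/2), (8, 20), (-2, -7), (4, 12), (-1, -17/2)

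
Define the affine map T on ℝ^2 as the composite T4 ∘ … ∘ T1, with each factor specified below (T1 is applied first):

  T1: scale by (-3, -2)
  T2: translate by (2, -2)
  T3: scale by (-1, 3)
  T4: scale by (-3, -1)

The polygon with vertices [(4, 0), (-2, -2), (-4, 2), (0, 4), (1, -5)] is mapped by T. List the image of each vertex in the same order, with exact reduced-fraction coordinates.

image vertices: (-30, 6), (24, -6), (42, 18), (6, 30), (-3, -24)

T1 scale by (-3, -2): (4, 0) → (-12, 0); (-2, -2) → (6, 4); (-4, 2) → (12, -4); (0, 4) → (0, -8); (1, -5) → (-3, 10)
T2 translate by (2, -2): (-12, 0) → (-10, -2); (6, 4) → (8, 2); (12, -4) → (14, -6); (0, -8) → (2, -10); (-3, 10) → (-1, 8)
T3 scale by (-1, 3): (-10, -2) → (10, -6); (8, 2) → (-8, 6); (14, -6) → (-14, -18); (2, -10) → (-2, -30); (-1, 8) → (1, 24)
T4 scale by (-3, -1): (10, -6) → (-30, 6); (-8, 6) → (24, -6); (-14, -18) → (42, 18); (-2, -30) → (6, 30); (1, 24) → (-3, -24)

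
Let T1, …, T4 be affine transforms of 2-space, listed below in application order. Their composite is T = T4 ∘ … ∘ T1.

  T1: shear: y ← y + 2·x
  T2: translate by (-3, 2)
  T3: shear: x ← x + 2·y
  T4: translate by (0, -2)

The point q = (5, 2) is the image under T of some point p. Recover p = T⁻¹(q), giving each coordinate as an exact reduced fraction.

T1 = [1 0 0; 2 1 0; 0 0 1]
T2·T1 = [1 0 -3; 2 1 2; 0 0 1]
T3·…·T1 = [5 2 1; 2 1 2; 0 0 1]
T4·…·T1 = [5 2 1; 2 1 0; 0 0 1]
det M = 1; M⁻¹ = [1 -2 -1; -2 5 2; 0 0 1]
M⁻¹ · (5, 2)ᵀ = (0, 2)ᵀ

p = (0, 2)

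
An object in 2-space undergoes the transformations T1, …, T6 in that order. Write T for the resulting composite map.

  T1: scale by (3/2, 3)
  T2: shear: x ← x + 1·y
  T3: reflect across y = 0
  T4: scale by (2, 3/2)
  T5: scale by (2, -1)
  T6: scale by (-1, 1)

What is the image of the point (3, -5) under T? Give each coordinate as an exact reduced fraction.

T1 scale by (3/2, 3): (3, -5) → (9/2, -15)
T2 shear: x ← x + 1·y: (9/2, -15) → (-21/2, -15)
T3 reflect across y = 0: (-21/2, -15) → (-21/2, 15)
T4 scale by (2, 3/2): (-21/2, 15) → (-21, 45/2)
T5 scale by (2, -1): (-21, 45/2) → (-42, -45/2)
T6 scale by (-1, 1): (-42, -45/2) → (42, -45/2)

T(p) = (42, -45/2)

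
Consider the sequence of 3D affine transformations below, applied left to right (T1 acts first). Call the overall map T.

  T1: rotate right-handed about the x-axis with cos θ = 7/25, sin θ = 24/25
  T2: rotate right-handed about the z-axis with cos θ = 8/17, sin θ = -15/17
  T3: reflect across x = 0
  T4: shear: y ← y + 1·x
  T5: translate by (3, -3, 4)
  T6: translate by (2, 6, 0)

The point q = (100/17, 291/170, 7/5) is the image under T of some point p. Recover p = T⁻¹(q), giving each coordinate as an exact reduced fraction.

T1 = [1 0 0 0; 0 7/25 -24/25 0; 0 24/25 7/25 0; 0 0 0 1]
T2·T1 = [8/17 21/85 -72/85 0; -15/17 56/425 -192/425 0; 0 24/25 7/25 0; 0 0 0 1]
T3·…·T1 = [-8/17 -21/85 72/85 0; -15/17 56/425 -192/425 0; 0 24/25 7/25 0; 0 0 0 1]
T4·…·T1 = [-8/17 -21/85 72/85 0; -23/17 -49/425 168/425 0; 0 24/25 7/25 0; 0 0 0 1]
T5·…·T1 = [-8/17 -21/85 72/85 3; -23/17 -49/425 168/425 -3; 0 24/25 7/25 4; 0 0 0 1]
T6·…·T1 = [-8/17 -21/85 72/85 5; -23/17 -49/425 168/425 3; 0 24/25 7/25 4; 0 0 0 1]
det M = -1; M⁻¹ = [7/17 -15/17 0 10/17; -161/425 56/425 24/25 -199/85; 552/425 -192/425 7/25 -532/85; 0 0 0 1]
M⁻¹ · (100/17, 291/170, 7/5)ᵀ = (3/2, -3, 1)ᵀ

p = (3/2, -3, 1)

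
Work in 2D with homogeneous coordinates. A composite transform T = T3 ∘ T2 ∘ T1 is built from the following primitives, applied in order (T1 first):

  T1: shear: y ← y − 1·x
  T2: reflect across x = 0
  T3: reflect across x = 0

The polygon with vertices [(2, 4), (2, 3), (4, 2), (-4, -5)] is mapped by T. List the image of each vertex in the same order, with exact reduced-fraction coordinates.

image vertices: (2, 2), (2, 1), (4, -2), (-4, -1)

T1 shear: y ← y − 1·x: (2, 4) → (2, 2); (2, 3) → (2, 1); (4, 2) → (4, -2); (-4, -5) → (-4, -1)
T2 reflect across x = 0: (2, 2) → (-2, 2); (2, 1) → (-2, 1); (4, -2) → (-4, -2); (-4, -1) → (4, -1)
T3 reflect across x = 0: (-2, 2) → (2, 2); (-2, 1) → (2, 1); (-4, -2) → (4, -2); (4, -1) → (-4, -1)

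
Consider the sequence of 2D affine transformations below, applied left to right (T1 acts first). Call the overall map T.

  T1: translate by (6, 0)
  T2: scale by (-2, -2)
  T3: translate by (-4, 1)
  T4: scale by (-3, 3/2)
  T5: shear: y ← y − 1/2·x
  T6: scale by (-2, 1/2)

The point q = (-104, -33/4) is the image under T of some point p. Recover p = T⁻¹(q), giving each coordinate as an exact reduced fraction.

T1 = [1 0 6; 0 1 0; 0 0 1]
T2·T1 = [-2 0 -12; 0 -2 0; 0 0 1]
T3·…·T1 = [-2 0 -16; 0 -2 1; 0 0 1]
T4·…·T1 = [6 0 48; 0 -3 3/2; 0 0 1]
T5·…·T1 = [6 0 48; -3 -3 -45/2; 0 0 1]
T6·…·T1 = [-12 0 -96; -3/2 -3/2 -45/4; 0 0 1]
det M = 18; M⁻¹ = [-1/12 0 -8; 1/12 -2/3 1/2; 0 0 1]
M⁻¹ · (-104, -33/4)ᵀ = (2/3, -8/3)ᵀ

p = (2/3, -8/3)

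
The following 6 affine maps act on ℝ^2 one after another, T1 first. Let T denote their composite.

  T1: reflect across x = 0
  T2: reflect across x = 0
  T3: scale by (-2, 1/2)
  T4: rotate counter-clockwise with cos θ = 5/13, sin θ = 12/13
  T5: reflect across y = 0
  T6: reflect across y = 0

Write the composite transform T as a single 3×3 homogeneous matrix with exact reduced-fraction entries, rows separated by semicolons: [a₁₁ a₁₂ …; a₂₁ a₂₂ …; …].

T1 = [-1 0 0; 0 1 0; 0 0 1]
T2·T1 = [1 0 0; 0 1 0; 0 0 1]
T3·…·T1 = [-2 0 0; 0 1/2 0; 0 0 1]
T4·…·T1 = [-10/13 -6/13 0; -24/13 5/26 0; 0 0 1]
T5·…·T1 = [-10/13 -6/13 0; 24/13 -5/26 0; 0 0 1]
T6·…·T1 = [-10/13 -6/13 0; -24/13 5/26 0; 0 0 1]

T = [-10/13 -6/13 0; -24/13 5/26 0; 0 0 1]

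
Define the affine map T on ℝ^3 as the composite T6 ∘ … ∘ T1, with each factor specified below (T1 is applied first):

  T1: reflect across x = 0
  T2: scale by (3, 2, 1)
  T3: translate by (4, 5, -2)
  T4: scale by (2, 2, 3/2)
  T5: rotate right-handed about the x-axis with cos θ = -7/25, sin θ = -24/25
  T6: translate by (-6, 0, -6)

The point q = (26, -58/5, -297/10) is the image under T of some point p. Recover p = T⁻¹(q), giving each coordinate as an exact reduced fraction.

p = (-4, 4, -1)

T1 = [-1 0 0 0; 0 1 0 0; 0 0 1 0; 0 0 0 1]
T2·T1 = [-3 0 0 0; 0 2 0 0; 0 0 1 0; 0 0 0 1]
T3·…·T1 = [-3 0 0 4; 0 2 0 5; 0 0 1 -2; 0 0 0 1]
T4·…·T1 = [-6 0 0 8; 0 4 0 10; 0 0 3/2 -3; 0 0 0 1]
T5·…·T1 = [-6 0 0 8; 0 -28/25 36/25 -142/25; 0 -96/25 -21/50 -219/25; 0 0 0 1]
T6·…·T1 = [-6 0 0 2; 0 -28/25 36/25 -142/25; 0 -96/25 -21/50 -369/25; 0 0 0 1]
det M = -36; M⁻¹ = [-1/6 0 0 1/3; 0 -7/100 -6/25 -197/50; 0 16/25 -14/75 22/25; 0 0 0 1]
M⁻¹ · (26, -58/5, -297/10)ᵀ = (-4, 4, -1)ᵀ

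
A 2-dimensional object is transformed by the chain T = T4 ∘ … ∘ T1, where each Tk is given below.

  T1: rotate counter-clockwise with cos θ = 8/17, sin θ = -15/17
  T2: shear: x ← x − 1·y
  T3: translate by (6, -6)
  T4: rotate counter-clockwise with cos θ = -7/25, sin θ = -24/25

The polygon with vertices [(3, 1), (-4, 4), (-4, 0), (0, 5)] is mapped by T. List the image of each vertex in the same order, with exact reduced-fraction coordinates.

image vertices: (-4582/425, -3299/425), (-506/425, -842/425), (-1078/425, 54/425), (-2447/425, -2854/425)

T1 rotate counter-clockwise with cos θ = 8/17, sin θ = -15/17: (3, 1) → (39/17, -37/17); (-4, 4) → (28/17, 92/17); (-4, 0) → (-32/17, 60/17); (0, 5) → (75/17, 40/17)
T2 shear: x ← x − 1·y: (39/17, -37/17) → (76/17, -37/17); (28/17, 92/17) → (-64/17, 92/17); (-32/17, 60/17) → (-92/17, 60/17); (75/17, 40/17) → (35/17, 40/17)
T3 translate by (6, -6): (76/17, -37/17) → (178/17, -139/17); (-64/17, 92/17) → (38/17, -10/17); (-92/17, 60/17) → (10/17, -42/17); (35/17, 40/17) → (137/17, -62/17)
T4 rotate counter-clockwise with cos θ = -7/25, sin θ = -24/25: (178/17, -139/17) → (-4582/425, -3299/425); (38/17, -10/17) → (-506/425, -842/425); (10/17, -42/17) → (-1078/425, 54/425); (137/17, -62/17) → (-2447/425, -2854/425)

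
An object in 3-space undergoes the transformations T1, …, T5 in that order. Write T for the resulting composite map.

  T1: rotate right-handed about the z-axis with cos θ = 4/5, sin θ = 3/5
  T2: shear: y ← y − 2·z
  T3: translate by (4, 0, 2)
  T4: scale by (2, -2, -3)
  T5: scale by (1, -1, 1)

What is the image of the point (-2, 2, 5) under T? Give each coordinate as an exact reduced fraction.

T1 rotate right-handed about the z-axis with cos θ = 4/5, sin θ = 3/5: (-2, 2, 5) → (-14/5, 2/5, 5)
T2 shear: y ← y − 2·z: (-14/5, 2/5, 5) → (-14/5, -48/5, 5)
T3 translate by (4, 0, 2): (-14/5, -48/5, 5) → (6/5, -48/5, 7)
T4 scale by (2, -2, -3): (6/5, -48/5, 7) → (12/5, 96/5, -21)
T5 scale by (1, -1, 1): (12/5, 96/5, -21) → (12/5, -96/5, -21)

T(p) = (12/5, -96/5, -21)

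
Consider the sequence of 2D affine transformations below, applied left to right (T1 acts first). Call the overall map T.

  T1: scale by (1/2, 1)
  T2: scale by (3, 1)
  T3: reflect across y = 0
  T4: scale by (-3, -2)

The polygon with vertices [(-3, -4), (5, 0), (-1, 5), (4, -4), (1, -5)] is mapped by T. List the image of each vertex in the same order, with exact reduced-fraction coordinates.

image vertices: (27/2, -8), (-45/2, 0), (9/2, 10), (-18, -8), (-9/2, -10)

T1 scale by (1/2, 1): (-3, -4) → (-3/2, -4); (5, 0) → (5/2, 0); (-1, 5) → (-1/2, 5); (4, -4) → (2, -4); (1, -5) → (1/2, -5)
T2 scale by (3, 1): (-3/2, -4) → (-9/2, -4); (5/2, 0) → (15/2, 0); (-1/2, 5) → (-3/2, 5); (2, -4) → (6, -4); (1/2, -5) → (3/2, -5)
T3 reflect across y = 0: (-9/2, -4) → (-9/2, 4); (15/2, 0) → (15/2, 0); (-3/2, 5) → (-3/2, -5); (6, -4) → (6, 4); (3/2, -5) → (3/2, 5)
T4 scale by (-3, -2): (-9/2, 4) → (27/2, -8); (15/2, 0) → (-45/2, 0); (-3/2, -5) → (9/2, 10); (6, 4) → (-18, -8); (3/2, 5) → (-9/2, -10)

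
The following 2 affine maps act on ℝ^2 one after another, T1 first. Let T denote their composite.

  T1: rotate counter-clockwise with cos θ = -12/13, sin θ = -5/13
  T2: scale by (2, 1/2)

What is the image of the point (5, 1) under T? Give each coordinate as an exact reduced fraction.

T1 rotate counter-clockwise with cos θ = -12/13, sin θ = -5/13: (5, 1) → (-55/13, -37/13)
T2 scale by (2, 1/2): (-55/13, -37/13) → (-110/13, -37/26)

T(p) = (-110/13, -37/26)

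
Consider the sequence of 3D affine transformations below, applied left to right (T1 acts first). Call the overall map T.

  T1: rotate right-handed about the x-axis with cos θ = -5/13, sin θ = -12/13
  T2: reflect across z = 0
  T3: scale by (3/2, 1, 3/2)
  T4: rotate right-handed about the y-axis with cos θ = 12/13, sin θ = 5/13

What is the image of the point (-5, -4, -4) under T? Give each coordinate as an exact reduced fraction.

T(p) = (-1680/169, -28/13, -1473/338)

T1 rotate right-handed about the x-axis with cos θ = -5/13, sin θ = -12/13: (-5, -4, -4) → (-5, -28/13, 68/13)
T2 reflect across z = 0: (-5, -28/13, 68/13) → (-5, -28/13, -68/13)
T3 scale by (3/2, 1, 3/2): (-5, -28/13, -68/13) → (-15/2, -28/13, -102/13)
T4 rotate right-handed about the y-axis with cos θ = 12/13, sin θ = 5/13: (-15/2, -28/13, -102/13) → (-1680/169, -28/13, -1473/338)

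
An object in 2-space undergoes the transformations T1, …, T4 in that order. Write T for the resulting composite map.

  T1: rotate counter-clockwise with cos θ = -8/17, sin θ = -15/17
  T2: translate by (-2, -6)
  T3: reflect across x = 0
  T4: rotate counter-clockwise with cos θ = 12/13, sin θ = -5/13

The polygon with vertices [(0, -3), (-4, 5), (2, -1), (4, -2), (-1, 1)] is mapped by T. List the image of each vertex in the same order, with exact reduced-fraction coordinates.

T1 rotate counter-clockwise with cos θ = -8/17, sin θ = -15/17: (0, -3) → (-45/17, 24/17); (-4, 5) → (107/17, 20/17); (2, -1) → (-31/17, -22/17); (4, -2) → (-62/17, -44/17); (-1, 1) → (23/17, 7/17)
T2 translate by (-2, -6): (-45/17, 24/17) → (-79/17, -78/17); (107/17, 20/17) → (73/17, -82/17); (-31/17, -22/17) → (-65/17, -124/17); (-62/17, -44/17) → (-96/17, -146/17); (23/17, 7/17) → (-11/17, -95/17)
T3 reflect across x = 0: (-79/17, -78/17) → (79/17, -78/17); (73/17, -82/17) → (-73/17, -82/17); (-65/17, -124/17) → (65/17, -124/17); (-96/17, -146/17) → (96/17, -146/17); (-11/17, -95/17) → (11/17, -95/17)
T4 rotate counter-clockwise with cos θ = 12/13, sin θ = -5/13: (79/17, -78/17) → (558/221, -1331/221); (-73/17, -82/17) → (-1286/221, -619/221); (65/17, -124/17) → (160/221, -1813/221); (96/17, -146/17) → (422/221, -2232/221); (11/17, -95/17) → (-343/221, -1195/221)

image vertices: (558/221, -1331/221), (-1286/221, -619/221), (160/221, -1813/221), (422/221, -2232/221), (-343/221, -1195/221)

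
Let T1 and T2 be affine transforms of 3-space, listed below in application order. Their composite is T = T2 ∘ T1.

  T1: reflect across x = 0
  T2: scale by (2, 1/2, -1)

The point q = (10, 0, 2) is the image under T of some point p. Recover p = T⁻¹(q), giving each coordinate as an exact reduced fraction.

p = (-5, 0, -2)

T1 = [-1 0 0 0; 0 1 0 0; 0 0 1 0; 0 0 0 1]
T2·T1 = [-2 0 0 0; 0 1/2 0 0; 0 0 -1 0; 0 0 0 1]
det M = 1; M⁻¹ = [-1/2 0 0 0; 0 2 0 0; 0 0 -1 0; 0 0 0 1]
M⁻¹ · (10, 0, 2)ᵀ = (-5, 0, -2)ᵀ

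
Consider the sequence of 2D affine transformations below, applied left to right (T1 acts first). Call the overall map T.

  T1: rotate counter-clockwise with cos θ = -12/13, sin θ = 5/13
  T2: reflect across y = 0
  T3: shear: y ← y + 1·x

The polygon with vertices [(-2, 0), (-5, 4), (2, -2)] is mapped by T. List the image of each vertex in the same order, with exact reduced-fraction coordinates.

T1 rotate counter-clockwise with cos θ = -12/13, sin θ = 5/13: (-2, 0) → (24/13, -10/13); (-5, 4) → (40/13, -73/13); (2, -2) → (-14/13, 34/13)
T2 reflect across y = 0: (24/13, -10/13) → (24/13, 10/13); (40/13, -73/13) → (40/13, 73/13); (-14/13, 34/13) → (-14/13, -34/13)
T3 shear: y ← y + 1·x: (24/13, 10/13) → (24/13, 34/13); (40/13, 73/13) → (40/13, 113/13); (-14/13, -34/13) → (-14/13, -48/13)

image vertices: (24/13, 34/13), (40/13, 113/13), (-14/13, -48/13)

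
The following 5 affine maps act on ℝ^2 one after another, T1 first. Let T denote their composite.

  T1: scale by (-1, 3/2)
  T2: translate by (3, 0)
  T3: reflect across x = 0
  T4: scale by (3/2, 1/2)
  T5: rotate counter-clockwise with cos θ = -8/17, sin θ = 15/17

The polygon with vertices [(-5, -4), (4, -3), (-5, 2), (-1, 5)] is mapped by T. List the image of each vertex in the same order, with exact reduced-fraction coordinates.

T1 scale by (-1, 3/2): (-5, -4) → (5, -6); (4, -3) → (-4, -9/2); (-5, 2) → (5, 3); (-1, 5) → (1, 15/2)
T2 translate by (3, 0): (5, -6) → (8, -6); (-4, -9/2) → (-1, -9/2); (5, 3) → (8, 3); (1, 15/2) → (4, 15/2)
T3 reflect across x = 0: (8, -6) → (-8, -6); (-1, -9/2) → (1, -9/2); (8, 3) → (-8, 3); (4, 15/2) → (-4, 15/2)
T4 scale by (3/2, 1/2): (-8, -6) → (-12, -3); (1, -9/2) → (3/2, -9/4); (-8, 3) → (-12, 3/2); (-4, 15/2) → (-6, 15/4)
T5 rotate counter-clockwise with cos θ = -8/17, sin θ = 15/17: (-12, -3) → (141/17, -156/17); (3/2, -9/4) → (87/68, 81/34); (-12, 3/2) → (147/34, -192/17); (-6, 15/4) → (-33/68, -120/17)

image vertices: (141/17, -156/17), (87/68, 81/34), (147/34, -192/17), (-33/68, -120/17)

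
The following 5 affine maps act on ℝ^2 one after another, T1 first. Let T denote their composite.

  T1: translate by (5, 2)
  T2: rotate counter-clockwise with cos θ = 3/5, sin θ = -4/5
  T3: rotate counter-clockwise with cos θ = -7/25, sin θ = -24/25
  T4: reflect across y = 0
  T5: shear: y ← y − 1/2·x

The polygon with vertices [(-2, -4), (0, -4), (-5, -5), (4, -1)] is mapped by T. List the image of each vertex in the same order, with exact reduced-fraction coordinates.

T1 translate by (5, 2): (-2, -4) → (3, -2); (0, -4) → (5, -2); (-5, -5) → (0, -3); (4, -1) → (9, 1)
T2 rotate counter-clockwise with cos θ = 3/5, sin θ = -4/5: (3, -2) → (1/5, -18/5); (5, -2) → (7/5, -26/5); (0, -3) → (-12/5, -9/5); (9, 1) → (31/5, -33/5)
T3 rotate counter-clockwise with cos θ = -7/25, sin θ = -24/25: (1/5, -18/5) → (-439/125, 102/125); (7/5, -26/5) → (-673/125, 14/125); (-12/5, -9/5) → (-132/125, 351/125); (31/5, -33/5) → (-1009/125, -513/125)
T4 reflect across y = 0: (-439/125, 102/125) → (-439/125, -102/125); (-673/125, 14/125) → (-673/125, -14/125); (-132/125, 351/125) → (-132/125, -351/125); (-1009/125, -513/125) → (-1009/125, 513/125)
T5 shear: y ← y − 1/2·x: (-439/125, -102/125) → (-439/125, 47/50); (-673/125, -14/125) → (-673/125, 129/50); (-132/125, -351/125) → (-132/125, -57/25); (-1009/125, 513/125) → (-1009/125, 407/50)

image vertices: (-439/125, 47/50), (-673/125, 129/50), (-132/125, -57/25), (-1009/125, 407/50)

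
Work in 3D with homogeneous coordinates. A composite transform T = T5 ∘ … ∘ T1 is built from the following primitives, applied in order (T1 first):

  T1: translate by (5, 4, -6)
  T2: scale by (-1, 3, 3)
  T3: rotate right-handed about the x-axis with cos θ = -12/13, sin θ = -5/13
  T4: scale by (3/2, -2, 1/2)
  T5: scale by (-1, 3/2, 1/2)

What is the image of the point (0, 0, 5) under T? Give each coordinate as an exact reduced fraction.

T(p) = (15/2, 477/13, -6/13)

T1 translate by (5, 4, -6): (0, 0, 5) → (5, 4, -1)
T2 scale by (-1, 3, 3): (5, 4, -1) → (-5, 12, -3)
T3 rotate right-handed about the x-axis with cos θ = -12/13, sin θ = -5/13: (-5, 12, -3) → (-5, -159/13, -24/13)
T4 scale by (3/2, -2, 1/2): (-5, -159/13, -24/13) → (-15/2, 318/13, -12/13)
T5 scale by (-1, 3/2, 1/2): (-15/2, 318/13, -12/13) → (15/2, 477/13, -6/13)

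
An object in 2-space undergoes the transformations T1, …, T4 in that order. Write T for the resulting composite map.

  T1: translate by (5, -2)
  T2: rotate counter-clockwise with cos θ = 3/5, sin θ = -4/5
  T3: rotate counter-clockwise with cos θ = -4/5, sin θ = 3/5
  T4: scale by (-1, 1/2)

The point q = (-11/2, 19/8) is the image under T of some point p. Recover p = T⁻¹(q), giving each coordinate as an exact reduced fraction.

p = (-1/4, -7/2)

T1 = [1 0 5; 0 1 -2; 0 0 1]
T2·T1 = [3/5 4/5 7/5; -4/5 3/5 -26/5; 0 0 1]
T3·…·T1 = [0 -1 2; 1 0 5; 0 0 1]
T4·…·T1 = [0 1 -2; 1/2 0 5/2; 0 0 1]
det M = -1/2; M⁻¹ = [0 2 -5; 1 0 2; 0 0 1]
M⁻¹ · (-11/2, 19/8)ᵀ = (-1/4, -7/2)ᵀ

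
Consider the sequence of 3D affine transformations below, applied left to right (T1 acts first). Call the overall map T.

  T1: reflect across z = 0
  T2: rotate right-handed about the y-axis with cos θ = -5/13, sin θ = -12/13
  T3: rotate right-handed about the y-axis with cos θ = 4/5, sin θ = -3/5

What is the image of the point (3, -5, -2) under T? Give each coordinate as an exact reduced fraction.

T1 reflect across z = 0: (3, -5, -2) → (3, -5, 2)
T2 rotate right-handed about the y-axis with cos θ = -5/13, sin θ = -12/13: (3, -5, 2) → (-3, -5, 2)
T3 rotate right-handed about the y-axis with cos θ = 4/5, sin θ = -3/5: (-3, -5, 2) → (-18/5, -5, -1/5)

T(p) = (-18/5, -5, -1/5)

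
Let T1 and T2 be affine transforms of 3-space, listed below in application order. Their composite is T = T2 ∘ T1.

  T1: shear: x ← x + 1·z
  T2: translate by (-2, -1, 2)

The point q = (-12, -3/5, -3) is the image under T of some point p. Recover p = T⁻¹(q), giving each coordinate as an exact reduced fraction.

p = (-5, 2/5, -5)

T1 = [1 0 1 0; 0 1 0 0; 0 0 1 0; 0 0 0 1]
T2·T1 = [1 0 1 -2; 0 1 0 -1; 0 0 1 2; 0 0 0 1]
det M = 1; M⁻¹ = [1 0 -1 4; 0 1 0 1; 0 0 1 -2; 0 0 0 1]
M⁻¹ · (-12, -3/5, -3)ᵀ = (-5, 2/5, -5)ᵀ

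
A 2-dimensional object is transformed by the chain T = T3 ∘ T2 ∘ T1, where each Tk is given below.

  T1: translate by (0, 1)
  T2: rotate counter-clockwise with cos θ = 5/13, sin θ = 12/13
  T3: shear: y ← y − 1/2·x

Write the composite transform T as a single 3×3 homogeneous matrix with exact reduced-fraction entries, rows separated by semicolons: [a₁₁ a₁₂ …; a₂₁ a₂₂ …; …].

T1 = [1 0 0; 0 1 1; 0 0 1]
T2·T1 = [5/13 -12/13 -12/13; 12/13 5/13 5/13; 0 0 1]
T3·…·T1 = [5/13 -12/13 -12/13; 19/26 11/13 11/13; 0 0 1]

T = [5/13 -12/13 -12/13; 19/26 11/13 11/13; 0 0 1]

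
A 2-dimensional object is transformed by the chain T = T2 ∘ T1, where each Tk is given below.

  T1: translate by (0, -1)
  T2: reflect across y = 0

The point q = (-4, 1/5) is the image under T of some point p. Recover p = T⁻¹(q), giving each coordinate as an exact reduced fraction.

T1 = [1 0 0; 0 1 -1; 0 0 1]
T2·T1 = [1 0 0; 0 -1 1; 0 0 1]
det M = -1; M⁻¹ = [1 0 0; 0 -1 1; 0 0 1]
M⁻¹ · (-4, 1/5)ᵀ = (-4, 4/5)ᵀ

p = (-4, 4/5)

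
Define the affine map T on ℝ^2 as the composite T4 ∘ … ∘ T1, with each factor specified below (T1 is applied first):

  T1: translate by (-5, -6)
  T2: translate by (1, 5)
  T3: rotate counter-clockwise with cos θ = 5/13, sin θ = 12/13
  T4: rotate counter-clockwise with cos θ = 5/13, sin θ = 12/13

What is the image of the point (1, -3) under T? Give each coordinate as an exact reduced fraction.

T(p) = (837/169, 116/169)

T1 translate by (-5, -6): (1, -3) → (-4, -9)
T2 translate by (1, 5): (-4, -9) → (-3, -4)
T3 rotate counter-clockwise with cos θ = 5/13, sin θ = 12/13: (-3, -4) → (33/13, -56/13)
T4 rotate counter-clockwise with cos θ = 5/13, sin θ = 12/13: (33/13, -56/13) → (837/169, 116/169)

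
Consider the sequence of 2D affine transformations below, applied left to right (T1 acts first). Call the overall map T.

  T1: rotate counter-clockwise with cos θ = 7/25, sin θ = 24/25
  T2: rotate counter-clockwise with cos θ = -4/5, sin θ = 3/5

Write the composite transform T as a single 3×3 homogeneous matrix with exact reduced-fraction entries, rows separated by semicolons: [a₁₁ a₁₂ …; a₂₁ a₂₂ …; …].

T1 = [7/25 -24/25 0; 24/25 7/25 0; 0 0 1]
T2·T1 = [-4/5 3/5 0; -3/5 -4/5 0; 0 0 1]

T = [-4/5 3/5 0; -3/5 -4/5 0; 0 0 1]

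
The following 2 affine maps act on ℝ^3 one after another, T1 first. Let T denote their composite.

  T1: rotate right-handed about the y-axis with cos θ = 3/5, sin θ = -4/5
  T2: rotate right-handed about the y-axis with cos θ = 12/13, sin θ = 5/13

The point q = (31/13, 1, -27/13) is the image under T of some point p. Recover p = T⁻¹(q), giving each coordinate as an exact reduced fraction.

p = (1, 1, -3)

T1 = [3/5 0 -4/5 0; 0 1 0 0; 4/5 0 3/5 0; 0 0 0 1]
T2·T1 = [56/65 0 -33/65 0; 0 1 0 0; 33/65 0 56/65 0; 0 0 0 1]
det M = 1; M⁻¹ = [56/65 0 33/65 0; 0 1 0 0; -33/65 0 56/65 0; 0 0 0 1]
M⁻¹ · (31/13, 1, -27/13)ᵀ = (1, 1, -3)ᵀ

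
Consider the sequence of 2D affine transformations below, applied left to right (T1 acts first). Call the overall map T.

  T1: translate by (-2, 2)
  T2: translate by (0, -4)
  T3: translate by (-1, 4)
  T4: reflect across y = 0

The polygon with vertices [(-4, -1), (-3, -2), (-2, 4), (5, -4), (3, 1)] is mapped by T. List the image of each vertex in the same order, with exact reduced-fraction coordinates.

T1 translate by (-2, 2): (-4, -1) → (-6, 1); (-3, -2) → (-5, 0); (-2, 4) → (-4, 6); (5, -4) → (3, -2); (3, 1) → (1, 3)
T2 translate by (0, -4): (-6, 1) → (-6, -3); (-5, 0) → (-5, -4); (-4, 6) → (-4, 2); (3, -2) → (3, -6); (1, 3) → (1, -1)
T3 translate by (-1, 4): (-6, -3) → (-7, 1); (-5, -4) → (-6, 0); (-4, 2) → (-5, 6); (3, -6) → (2, -2); (1, -1) → (0, 3)
T4 reflect across y = 0: (-7, 1) → (-7, -1); (-6, 0) → (-6, 0); (-5, 6) → (-5, -6); (2, -2) → (2, 2); (0, 3) → (0, -3)

image vertices: (-7, -1), (-6, 0), (-5, -6), (2, 2), (0, -3)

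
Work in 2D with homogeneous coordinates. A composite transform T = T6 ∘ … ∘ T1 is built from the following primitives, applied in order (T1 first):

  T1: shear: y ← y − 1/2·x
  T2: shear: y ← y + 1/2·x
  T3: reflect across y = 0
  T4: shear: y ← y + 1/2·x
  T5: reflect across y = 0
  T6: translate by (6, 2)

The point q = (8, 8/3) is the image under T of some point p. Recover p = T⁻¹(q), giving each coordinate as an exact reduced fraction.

T1 = [1 0 0; -1/2 1 0; 0 0 1]
T2·T1 = [1 0 0; 0 1 0; 0 0 1]
T3·…·T1 = [1 0 0; 0 -1 0; 0 0 1]
T4·…·T1 = [1 0 0; 1/2 -1 0; 0 0 1]
T5·…·T1 = [1 0 0; -1/2 1 0; 0 0 1]
T6·…·T1 = [1 0 6; -1/2 1 2; 0 0 1]
det M = 1; M⁻¹ = [1 0 -6; 1/2 1 -5; 0 0 1]
M⁻¹ · (8, 8/3)ᵀ = (2, 5/3)ᵀ

p = (2, 5/3)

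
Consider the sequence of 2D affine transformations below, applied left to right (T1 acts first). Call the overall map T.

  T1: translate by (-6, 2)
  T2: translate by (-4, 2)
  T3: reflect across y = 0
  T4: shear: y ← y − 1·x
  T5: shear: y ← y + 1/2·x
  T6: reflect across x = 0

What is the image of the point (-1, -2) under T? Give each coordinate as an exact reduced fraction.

T(p) = (11, 7/2)

T1 translate by (-6, 2): (-1, -2) → (-7, 0)
T2 translate by (-4, 2): (-7, 0) → (-11, 2)
T3 reflect across y = 0: (-11, 2) → (-11, -2)
T4 shear: y ← y − 1·x: (-11, -2) → (-11, 9)
T5 shear: y ← y + 1/2·x: (-11, 9) → (-11, 7/2)
T6 reflect across x = 0: (-11, 7/2) → (11, 7/2)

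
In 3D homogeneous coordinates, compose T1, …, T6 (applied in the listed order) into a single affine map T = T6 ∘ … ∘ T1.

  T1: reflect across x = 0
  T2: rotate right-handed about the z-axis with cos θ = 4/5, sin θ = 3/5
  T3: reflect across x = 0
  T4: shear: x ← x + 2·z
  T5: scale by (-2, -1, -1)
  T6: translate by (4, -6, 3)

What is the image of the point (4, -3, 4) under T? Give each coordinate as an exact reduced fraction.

T(p) = (-74/5, -6/5, -1)

T1 reflect across x = 0: (4, -3, 4) → (-4, -3, 4)
T2 rotate right-handed about the z-axis with cos θ = 4/5, sin θ = 3/5: (-4, -3, 4) → (-7/5, -24/5, 4)
T3 reflect across x = 0: (-7/5, -24/5, 4) → (7/5, -24/5, 4)
T4 shear: x ← x + 2·z: (7/5, -24/5, 4) → (47/5, -24/5, 4)
T5 scale by (-2, -1, -1): (47/5, -24/5, 4) → (-94/5, 24/5, -4)
T6 translate by (4, -6, 3): (-94/5, 24/5, -4) → (-74/5, -6/5, -1)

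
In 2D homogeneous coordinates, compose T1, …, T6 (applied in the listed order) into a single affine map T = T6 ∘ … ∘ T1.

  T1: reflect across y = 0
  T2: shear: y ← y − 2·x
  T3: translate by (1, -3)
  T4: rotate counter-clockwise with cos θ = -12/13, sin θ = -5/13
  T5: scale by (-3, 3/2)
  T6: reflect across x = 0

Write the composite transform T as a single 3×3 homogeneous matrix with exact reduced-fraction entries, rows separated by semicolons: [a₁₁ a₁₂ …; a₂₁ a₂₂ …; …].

T = [-66/13 -15/13 -81/13; 57/26 18/13 93/26; 0 0 1]

T1 = [1 0 0; 0 -1 0; 0 0 1]
T2·T1 = [1 0 0; -2 -1 0; 0 0 1]
T3·…·T1 = [1 0 1; -2 -1 -3; 0 0 1]
T4·…·T1 = [-22/13 -5/13 -27/13; 19/13 12/13 31/13; 0 0 1]
T5·…·T1 = [66/13 15/13 81/13; 57/26 18/13 93/26; 0 0 1]
T6·…·T1 = [-66/13 -15/13 -81/13; 57/26 18/13 93/26; 0 0 1]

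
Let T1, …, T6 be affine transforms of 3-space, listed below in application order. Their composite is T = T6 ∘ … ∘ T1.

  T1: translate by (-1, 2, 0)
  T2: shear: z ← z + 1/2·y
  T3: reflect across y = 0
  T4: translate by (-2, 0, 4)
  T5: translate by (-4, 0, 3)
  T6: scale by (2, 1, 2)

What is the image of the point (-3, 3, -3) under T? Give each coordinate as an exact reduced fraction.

T1 translate by (-1, 2, 0): (-3, 3, -3) → (-4, 5, -3)
T2 shear: z ← z + 1/2·y: (-4, 5, -3) → (-4, 5, -1/2)
T3 reflect across y = 0: (-4, 5, -1/2) → (-4, -5, -1/2)
T4 translate by (-2, 0, 4): (-4, -5, -1/2) → (-6, -5, 7/2)
T5 translate by (-4, 0, 3): (-6, -5, 7/2) → (-10, -5, 13/2)
T6 scale by (2, 1, 2): (-10, -5, 13/2) → (-20, -5, 13)

T(p) = (-20, -5, 13)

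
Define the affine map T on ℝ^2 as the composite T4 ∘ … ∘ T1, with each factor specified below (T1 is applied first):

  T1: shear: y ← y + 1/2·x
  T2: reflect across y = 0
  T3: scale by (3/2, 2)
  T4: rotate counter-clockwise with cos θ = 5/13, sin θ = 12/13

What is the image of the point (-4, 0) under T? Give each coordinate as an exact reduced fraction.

T(p) = (-6, -4)

T1 shear: y ← y + 1/2·x: (-4, 0) → (-4, -2)
T2 reflect across y = 0: (-4, -2) → (-4, 2)
T3 scale by (3/2, 2): (-4, 2) → (-6, 4)
T4 rotate counter-clockwise with cos θ = 5/13, sin θ = 12/13: (-6, 4) → (-6, -4)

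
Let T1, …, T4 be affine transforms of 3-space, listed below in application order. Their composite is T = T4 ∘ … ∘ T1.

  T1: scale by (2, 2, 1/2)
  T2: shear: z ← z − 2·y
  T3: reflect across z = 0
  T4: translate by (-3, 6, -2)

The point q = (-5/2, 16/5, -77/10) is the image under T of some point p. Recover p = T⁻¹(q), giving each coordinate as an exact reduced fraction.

T1 = [2 0 0 0; 0 2 0 0; 0 0 1/2 0; 0 0 0 1]
T2·T1 = [2 0 0 0; 0 2 0 0; 0 -4 1/2 0; 0 0 0 1]
T3·…·T1 = [2 0 0 0; 0 2 0 0; 0 4 -1/2 0; 0 0 0 1]
T4·…·T1 = [2 0 0 -3; 0 2 0 6; 0 4 -1/2 -2; 0 0 0 1]
det M = -2; M⁻¹ = [1/2 0 0 3/2; 0 1/2 0 -3; 0 4 -2 -28; 0 0 0 1]
M⁻¹ · (-5/2, 16/5, -77/10)ᵀ = (1/4, -7/5, 1/5)ᵀ

p = (1/4, -7/5, 1/5)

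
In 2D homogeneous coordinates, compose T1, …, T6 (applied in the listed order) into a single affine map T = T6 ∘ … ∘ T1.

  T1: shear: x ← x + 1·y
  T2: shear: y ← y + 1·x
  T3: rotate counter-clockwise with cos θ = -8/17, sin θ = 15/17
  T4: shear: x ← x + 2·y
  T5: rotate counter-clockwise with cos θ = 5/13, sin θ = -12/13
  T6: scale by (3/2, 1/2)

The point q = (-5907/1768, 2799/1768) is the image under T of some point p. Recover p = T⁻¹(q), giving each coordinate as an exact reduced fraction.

T1 = [1 1 0; 0 1 0; 0 0 1]
T2·T1 = [1 1 0; 1 2 0; 0 0 1]
T3·…·T1 = [-23/17 -38/17 0; 7/17 -1/17 0; 0 0 1]
T4·…·T1 = [-9/17 -40/17 0; 7/17 -1/17 0; 0 0 1]
T5·…·T1 = [3/17 -212/221 0; 11/17 475/221 0; 0 0 1]
T6·…·T1 = [9/34 -318/221 0; 11/34 475/442 0; 0 0 1]
det M = 3/4; M⁻¹ = [950/663 424/221 0; -22/51 6/17 0; 0 0 1]
M⁻¹ · (-5907/1768, 2799/1768)ᵀ = (-7/4, 2)ᵀ

p = (-7/4, 2)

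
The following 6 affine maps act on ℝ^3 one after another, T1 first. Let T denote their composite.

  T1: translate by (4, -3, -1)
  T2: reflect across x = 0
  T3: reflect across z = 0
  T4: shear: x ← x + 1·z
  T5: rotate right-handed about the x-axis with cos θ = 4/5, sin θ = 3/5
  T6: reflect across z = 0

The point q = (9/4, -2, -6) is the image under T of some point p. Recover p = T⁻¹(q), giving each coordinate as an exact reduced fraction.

T1 = [1 0 0 4; 0 1 0 -3; 0 0 1 -1; 0 0 0 1]
T2·T1 = [-1 0 0 -4; 0 1 0 -3; 0 0 1 -1; 0 0 0 1]
T3·…·T1 = [-1 0 0 -4; 0 1 0 -3; 0 0 -1 1; 0 0 0 1]
T4·…·T1 = [-1 0 -1 -3; 0 1 0 -3; 0 0 -1 1; 0 0 0 1]
T5·…·T1 = [-1 0 -1 -3; 0 4/5 3/5 -3; 0 3/5 -4/5 -1; 0 0 0 1]
T6·…·T1 = [-1 0 -1 -3; 0 4/5 3/5 -3; 0 -3/5 4/5 1; 0 0 0 1]
det M = -1; M⁻¹ = [-1 -3/5 -4/5 -4; 0 4/5 -3/5 3; 0 3/5 4/5 1; 0 0 0 1]
M⁻¹ · (9/4, -2, -6)ᵀ = (-1/4, 5, -5)ᵀ

p = (-1/4, 5, -5)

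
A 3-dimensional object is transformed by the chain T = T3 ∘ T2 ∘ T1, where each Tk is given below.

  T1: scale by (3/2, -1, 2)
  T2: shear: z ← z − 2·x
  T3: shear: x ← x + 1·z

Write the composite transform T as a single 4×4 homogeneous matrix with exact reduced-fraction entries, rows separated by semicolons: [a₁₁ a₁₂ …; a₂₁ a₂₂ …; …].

T = [-3/2 0 2 0; 0 -1 0 0; -3 0 2 0; 0 0 0 1]

T1 = [3/2 0 0 0; 0 -1 0 0; 0 0 2 0; 0 0 0 1]
T2·T1 = [3/2 0 0 0; 0 -1 0 0; -3 0 2 0; 0 0 0 1]
T3·…·T1 = [-3/2 0 2 0; 0 -1 0 0; -3 0 2 0; 0 0 0 1]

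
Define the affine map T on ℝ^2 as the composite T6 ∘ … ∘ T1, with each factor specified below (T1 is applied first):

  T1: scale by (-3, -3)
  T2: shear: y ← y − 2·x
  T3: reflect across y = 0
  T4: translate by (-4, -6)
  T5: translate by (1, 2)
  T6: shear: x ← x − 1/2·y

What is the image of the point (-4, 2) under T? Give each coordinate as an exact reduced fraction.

T(p) = (-4, 26)

T1 scale by (-3, -3): (-4, 2) → (12, -6)
T2 shear: y ← y − 2·x: (12, -6) → (12, -30)
T3 reflect across y = 0: (12, -30) → (12, 30)
T4 translate by (-4, -6): (12, 30) → (8, 24)
T5 translate by (1, 2): (8, 24) → (9, 26)
T6 shear: x ← x − 1/2·y: (9, 26) → (-4, 26)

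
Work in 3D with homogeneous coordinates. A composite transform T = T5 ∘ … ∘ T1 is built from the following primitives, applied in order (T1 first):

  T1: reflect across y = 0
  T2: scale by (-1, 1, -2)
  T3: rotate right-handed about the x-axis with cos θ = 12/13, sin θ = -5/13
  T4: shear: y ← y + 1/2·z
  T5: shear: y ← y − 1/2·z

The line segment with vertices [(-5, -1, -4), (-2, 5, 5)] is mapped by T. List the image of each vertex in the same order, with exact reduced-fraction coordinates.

T1 reflect across y = 0: (-5, -1, -4) → (-5, 1, -4); (-2, 5, 5) → (-2, -5, 5)
T2 scale by (-1, 1, -2): (-5, 1, -4) → (5, 1, 8); (-2, -5, 5) → (2, -5, -10)
T3 rotate right-handed about the x-axis with cos θ = 12/13, sin θ = -5/13: (5, 1, 8) → (5, 4, 7); (2, -5, -10) → (2, -110/13, -95/13)
T4 shear: y ← y + 1/2·z: (5, 4, 7) → (5, 15/2, 7); (2, -110/13, -95/13) → (2, -315/26, -95/13)
T5 shear: y ← y − 1/2·z: (5, 15/2, 7) → (5, 4, 7); (2, -315/26, -95/13) → (2, -110/13, -95/13)

image vertices: (5, 4, 7), (2, -110/13, -95/13)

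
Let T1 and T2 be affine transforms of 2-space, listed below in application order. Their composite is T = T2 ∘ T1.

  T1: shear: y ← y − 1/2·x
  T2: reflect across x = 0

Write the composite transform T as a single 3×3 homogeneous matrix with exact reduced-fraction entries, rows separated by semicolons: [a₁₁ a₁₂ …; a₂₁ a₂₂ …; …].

T = [-1 0 0; -1/2 1 0; 0 0 1]

T1 = [1 0 0; -1/2 1 0; 0 0 1]
T2·T1 = [-1 0 0; -1/2 1 0; 0 0 1]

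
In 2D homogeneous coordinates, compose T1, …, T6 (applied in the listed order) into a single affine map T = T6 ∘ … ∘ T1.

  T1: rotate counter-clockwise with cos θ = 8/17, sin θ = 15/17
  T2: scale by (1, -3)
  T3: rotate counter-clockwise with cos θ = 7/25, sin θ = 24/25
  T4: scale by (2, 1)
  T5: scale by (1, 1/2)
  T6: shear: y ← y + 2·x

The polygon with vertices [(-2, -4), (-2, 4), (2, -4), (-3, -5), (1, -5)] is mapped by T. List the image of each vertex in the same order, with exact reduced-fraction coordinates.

image vertices: (-8312/425, -3089/85), (-776/425, -497/85), (776/425, 497/85), (-678/25, -507/10), (-2438/425, -1447/170)

T1 rotate counter-clockwise with cos θ = 8/17, sin θ = 15/17: (-2, -4) → (44/17, -62/17); (-2, 4) → (-76/17, 2/17); (2, -4) → (76/17, -2/17); (-3, -5) → (3, -5); (1, -5) → (83/17, -25/17)
T2 scale by (1, -3): (44/17, -62/17) → (44/17, 186/17); (-76/17, 2/17) → (-76/17, -6/17); (76/17, -2/17) → (76/17, 6/17); (3, -5) → (3, 15); (83/17, -25/17) → (83/17, 75/17)
T3 rotate counter-clockwise with cos θ = 7/25, sin θ = 24/25: (44/17, 186/17) → (-4156/425, 2358/425); (-76/17, -6/17) → (-388/425, -1866/425); (76/17, 6/17) → (388/425, 1866/425); (3, 15) → (-339/25, 177/25); (83/17, 75/17) → (-1219/425, 2517/425)
T4 scale by (2, 1): (-4156/425, 2358/425) → (-8312/425, 2358/425); (-388/425, -1866/425) → (-776/425, -1866/425); (388/425, 1866/425) → (776/425, 1866/425); (-339/25, 177/25) → (-678/25, 177/25); (-1219/425, 2517/425) → (-2438/425, 2517/425)
T5 scale by (1, 1/2): (-8312/425, 2358/425) → (-8312/425, 1179/425); (-776/425, -1866/425) → (-776/425, -933/425); (776/425, 1866/425) → (776/425, 933/425); (-678/25, 177/25) → (-678/25, 177/50); (-2438/425, 2517/425) → (-2438/425, 2517/850)
T6 shear: y ← y + 2·x: (-8312/425, 1179/425) → (-8312/425, -3089/85); (-776/425, -933/425) → (-776/425, -497/85); (776/425, 933/425) → (776/425, 497/85); (-678/25, 177/50) → (-678/25, -507/10); (-2438/425, 2517/850) → (-2438/425, -1447/170)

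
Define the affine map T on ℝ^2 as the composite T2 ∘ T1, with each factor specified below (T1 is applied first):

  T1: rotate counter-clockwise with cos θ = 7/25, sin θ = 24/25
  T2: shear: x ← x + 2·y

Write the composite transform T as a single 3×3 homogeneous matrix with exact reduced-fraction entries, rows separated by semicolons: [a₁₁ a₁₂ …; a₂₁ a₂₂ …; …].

T1 = [7/25 -24/25 0; 24/25 7/25 0; 0 0 1]
T2·T1 = [11/5 -2/5 0; 24/25 7/25 0; 0 0 1]

T = [11/5 -2/5 0; 24/25 7/25 0; 0 0 1]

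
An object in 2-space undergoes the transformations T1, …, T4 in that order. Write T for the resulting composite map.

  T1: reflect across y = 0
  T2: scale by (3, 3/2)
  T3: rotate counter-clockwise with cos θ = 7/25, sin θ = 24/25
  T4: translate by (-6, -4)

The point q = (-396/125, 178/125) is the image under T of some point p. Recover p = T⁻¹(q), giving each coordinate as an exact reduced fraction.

T1 = [1 0 0; 0 -1 0; 0 0 1]
T2·T1 = [3 0 0; 0 -3/2 0; 0 0 1]
T3·…·T1 = [21/25 36/25 0; 72/25 -21/50 0; 0 0 1]
T4·…·T1 = [21/25 36/25 -6; 72/25 -21/50 -4; 0 0 1]
det M = -9/2; M⁻¹ = [7/75 8/25 46/25; 16/25 -14/75 232/75; 0 0 1]
M⁻¹ · (-396/125, 178/125)ᵀ = (2, 4/5)ᵀ

p = (2, 4/5)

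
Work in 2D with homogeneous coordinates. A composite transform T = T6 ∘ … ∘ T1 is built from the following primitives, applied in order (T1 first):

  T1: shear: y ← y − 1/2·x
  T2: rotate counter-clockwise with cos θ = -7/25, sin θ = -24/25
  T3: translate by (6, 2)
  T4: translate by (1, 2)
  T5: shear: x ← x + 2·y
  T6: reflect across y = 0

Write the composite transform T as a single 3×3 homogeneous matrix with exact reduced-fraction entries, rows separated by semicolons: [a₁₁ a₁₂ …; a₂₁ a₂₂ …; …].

T1 = [1 0 0; -1/2 1 0; 0 0 1]
T2·T1 = [-19/25 24/25 0; -41/50 -7/25 0; 0 0 1]
T3·…·T1 = [-19/25 24/25 6; -41/50 -7/25 2; 0 0 1]
T4·…·T1 = [-19/25 24/25 7; -41/50 -7/25 4; 0 0 1]
T5·…·T1 = [-12/5 2/5 15; -41/50 -7/25 4; 0 0 1]
T6·…·T1 = [-12/5 2/5 15; 41/50 7/25 -4; 0 0 1]

T = [-12/5 2/5 15; 41/50 7/25 -4; 0 0 1]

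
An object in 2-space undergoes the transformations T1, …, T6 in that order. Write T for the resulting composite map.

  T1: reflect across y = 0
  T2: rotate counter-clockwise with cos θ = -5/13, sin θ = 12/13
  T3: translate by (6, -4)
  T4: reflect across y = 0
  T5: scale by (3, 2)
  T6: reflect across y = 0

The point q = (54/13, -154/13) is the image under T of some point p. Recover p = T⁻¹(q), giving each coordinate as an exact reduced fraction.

T1 = [1 0 0; 0 -1 0; 0 0 1]
T2·T1 = [-5/13 12/13 0; 12/13 5/13 0; 0 0 1]
T3·…·T1 = [-5/13 12/13 6; 12/13 5/13 -4; 0 0 1]
T4·…·T1 = [-5/13 12/13 6; -12/13 -5/13 4; 0 0 1]
T5·…·T1 = [-15/13 36/13 18; -24/13 -10/13 8; 0 0 1]
T6·…·T1 = [-15/13 36/13 18; 24/13 10/13 -8; 0 0 1]
det M = -6; M⁻¹ = [-5/39 6/13 6; 4/13 5/26 -4; 0 0 1]
M⁻¹ · (54/13, -154/13)ᵀ = (0, -5)ᵀ

p = (0, -5)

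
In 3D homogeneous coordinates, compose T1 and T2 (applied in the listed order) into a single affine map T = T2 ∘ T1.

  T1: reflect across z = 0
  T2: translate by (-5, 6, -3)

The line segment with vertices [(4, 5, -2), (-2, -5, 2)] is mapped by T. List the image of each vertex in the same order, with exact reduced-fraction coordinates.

image vertices: (-1, 11, -1), (-7, 1, -5)

T1 reflect across z = 0: (4, 5, -2) → (4, 5, 2); (-2, -5, 2) → (-2, -5, -2)
T2 translate by (-5, 6, -3): (4, 5, 2) → (-1, 11, -1); (-2, -5, -2) → (-7, 1, -5)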